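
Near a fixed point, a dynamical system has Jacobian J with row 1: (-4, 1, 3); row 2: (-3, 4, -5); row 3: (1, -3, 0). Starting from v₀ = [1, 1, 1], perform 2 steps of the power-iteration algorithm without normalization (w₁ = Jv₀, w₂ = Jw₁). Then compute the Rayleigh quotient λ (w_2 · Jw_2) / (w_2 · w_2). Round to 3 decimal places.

-1.000

w1 = Jv₀ = (0, -4, -2)
w2 = Jw1 = (-10, -6, 12)
Jw2 = (70, -54, 8)
w2·Jw2 = (-10)·70 + (-6)·(-54) + 12·8 = -280; w2·w2 = (-10)·(-10) + (-6)·(-6) + 12·12 = 280
λ ≈ -280/280 = -1.000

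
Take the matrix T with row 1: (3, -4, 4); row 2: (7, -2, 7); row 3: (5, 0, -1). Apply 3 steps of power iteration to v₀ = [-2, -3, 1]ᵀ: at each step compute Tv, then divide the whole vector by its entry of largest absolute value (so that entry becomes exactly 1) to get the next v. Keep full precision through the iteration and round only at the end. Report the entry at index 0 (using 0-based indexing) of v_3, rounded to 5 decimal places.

Tv0 = (10.000000, -1.000000, -11.000000); divide by -11.000000 → v1 = (-0.909091, 0.090909, 1.000000)
Tv1 = (0.909091, 0.454545, -5.545455); divide by -5.545455 → v2 = (-0.163934, -0.081967, 1.000000)
Tv2 = (3.836066, 6.016393, -1.819672); divide by 6.016393 → v3 = (0.637602, 1.000000, -0.302452)
Requested entry of v3: 234/367 = 0.63760

0.63760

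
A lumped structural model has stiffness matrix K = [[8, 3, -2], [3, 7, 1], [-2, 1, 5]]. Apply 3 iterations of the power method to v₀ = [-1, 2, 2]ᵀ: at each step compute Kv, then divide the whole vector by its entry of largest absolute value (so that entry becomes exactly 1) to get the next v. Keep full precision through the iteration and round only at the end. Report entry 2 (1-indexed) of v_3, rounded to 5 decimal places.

Kv0 = (-6.000000, 13.000000, 14.000000); divide by 14.000000 → v1 = (-0.428571, 0.928571, 1.000000)
Kv1 = (-2.642857, 6.214286, 6.785714); divide by 6.785714 → v2 = (-0.389474, 0.915789, 1.000000)
Kv2 = (-2.368421, 6.242105, 6.694737); divide by 6.694737 → v3 = (-0.353774, 0.932390, 1.000000)
Requested entry of v3: 593/636 = 0.93239

0.93239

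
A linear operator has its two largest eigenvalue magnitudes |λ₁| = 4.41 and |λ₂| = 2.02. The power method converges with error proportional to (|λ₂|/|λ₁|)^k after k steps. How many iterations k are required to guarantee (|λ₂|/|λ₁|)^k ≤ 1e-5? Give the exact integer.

|λ₂/λ₁| = 2.02/4.41 = 0.45805
Need k ≥ ln(1e-5) / ln(0.45805) = -11.5129 / -0.7808 ≈ 14.745
Smallest integer k satisfying the bound: 15

15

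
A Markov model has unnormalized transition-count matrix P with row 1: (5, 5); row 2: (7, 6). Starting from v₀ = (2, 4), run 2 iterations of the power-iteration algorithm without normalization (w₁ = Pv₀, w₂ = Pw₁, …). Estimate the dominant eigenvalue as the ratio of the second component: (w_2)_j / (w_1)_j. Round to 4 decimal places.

w1 = Pv₀ = (30, 38)
w2 = Pw1 = (340, 438)
Ratio at component: 438 / 38 = 11.5263

λ ≈ 11.5263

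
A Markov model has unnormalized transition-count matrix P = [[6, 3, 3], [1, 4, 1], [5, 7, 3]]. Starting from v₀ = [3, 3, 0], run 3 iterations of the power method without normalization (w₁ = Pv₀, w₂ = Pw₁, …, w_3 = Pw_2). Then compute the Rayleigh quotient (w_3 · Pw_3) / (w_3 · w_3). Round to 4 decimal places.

10.1213

w1 = Pv₀ = (6·3 + 3·3 + 3·0; 1·3 + 4·3 + 1·0; 5·3 + 7·3 + 3·0) = (27, 15, 36)
w2 = Pw1 = (6·27 + 3·15 + 3·36; 1·27 + 4·15 + 1·36; 5·27 + 7·15 + 3·36) = (315, 123, 348)
w3 = Pw2 = (3303, 1155, 3480)
Pw3 = (33723, 11403, 35040)
w3·Pw3 = 3303·33723 + 1155·11403 + 3480·35040 = 246496734; w3·w3 = 3303·3303 + 1155·1155 + 3480·3480 = 24354234
λ ≈ 246496734/24354234 = 10.1213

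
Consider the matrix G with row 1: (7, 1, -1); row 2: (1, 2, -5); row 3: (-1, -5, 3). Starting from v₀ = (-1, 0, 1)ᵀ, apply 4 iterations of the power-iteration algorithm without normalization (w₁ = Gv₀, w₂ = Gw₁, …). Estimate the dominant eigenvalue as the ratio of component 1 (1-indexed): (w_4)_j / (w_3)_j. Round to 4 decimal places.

w1 = Gv₀ = (-8, -6, 4)
w2 = Gw1 = (-66, -40, 50)
w3 = Gw2 = (-552, -396, 416)
w4 = Gw3 = (-4676, -3424, 3780)
Ratio at component: -4676 / -552 = 8.4710

8.4710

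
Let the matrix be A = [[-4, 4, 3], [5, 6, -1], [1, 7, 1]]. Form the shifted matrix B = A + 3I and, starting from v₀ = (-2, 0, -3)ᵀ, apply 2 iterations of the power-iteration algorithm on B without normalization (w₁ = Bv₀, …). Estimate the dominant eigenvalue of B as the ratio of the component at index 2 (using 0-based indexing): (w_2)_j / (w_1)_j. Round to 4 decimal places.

B = A + 3I has rows (-1, 4, 3); (5, 9, -1); (1, 7, 4)
w1 = Bv₀ = (-7, -7, -14)
w2 = Bw1 = (-63, -84, -112)
Ratio: -112/-14 = 8.0000

μ ≈ 8.0000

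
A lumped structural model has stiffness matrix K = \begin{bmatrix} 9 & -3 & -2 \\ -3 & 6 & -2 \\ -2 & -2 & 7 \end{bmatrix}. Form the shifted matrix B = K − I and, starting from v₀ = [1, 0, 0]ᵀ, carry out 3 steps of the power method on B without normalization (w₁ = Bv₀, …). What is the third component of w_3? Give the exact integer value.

-216

B = K − I has rows (8, -3, -2); (-3, 5, -2); (-2, -2, 6)
w1 = Bv₀ = (8·1 + (-3)·0 + (-2)·0; (-3)·1 + 5·0 + (-2)·0; (-2)·1 + (-2)·0 + 6·0) = (8, -3, -2)
w2 = Bw1 = (8·8 + (-3)·(-3) + (-2)·(-2); (-3)·8 + 5·(-3) + (-2)·(-2); (-2)·8 + (-2)·(-3) + 6·(-2)) = (77, -35, -22)
w3 = Bw2 = (765, -362, -216)
Requested component of w3: -216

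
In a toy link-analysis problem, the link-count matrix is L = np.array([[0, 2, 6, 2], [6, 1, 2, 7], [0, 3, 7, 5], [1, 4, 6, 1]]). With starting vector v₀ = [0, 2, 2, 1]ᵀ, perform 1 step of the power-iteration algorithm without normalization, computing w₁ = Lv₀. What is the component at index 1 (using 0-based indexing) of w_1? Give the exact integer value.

w1 = Lv₀ = (0·0 + 2·2 + 6·2 + 2·1; 6·0 + 1·2 + 2·2 + 7·1; 0·0 + 3·2 + 7·2 + 5·1; 1·0 + 4·2 + 6·2 + 1·1) = (18, 13, 25, 21)
The requested component of w1 is 13.

13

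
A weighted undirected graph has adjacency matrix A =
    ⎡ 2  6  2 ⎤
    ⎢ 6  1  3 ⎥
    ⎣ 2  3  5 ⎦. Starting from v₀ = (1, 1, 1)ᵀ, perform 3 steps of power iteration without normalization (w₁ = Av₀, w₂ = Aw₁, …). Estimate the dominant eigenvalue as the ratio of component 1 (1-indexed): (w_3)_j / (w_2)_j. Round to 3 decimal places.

10.000

w1 = Av₀ = (2·1 + 6·1 + 2·1; 6·1 + 1·1 + 3·1; 2·1 + 3·1 + 5·1) = (10, 10, 10)
w2 = Aw1 = (2·10 + 6·10 + 2·10; 6·10 + 1·10 + 3·10; 2·10 + 3·10 + 5·10) = (100, 100, 100)
w3 = Aw2 = (1000, 1000, 1000)
Ratio at component: 1000 / 100 = 10.000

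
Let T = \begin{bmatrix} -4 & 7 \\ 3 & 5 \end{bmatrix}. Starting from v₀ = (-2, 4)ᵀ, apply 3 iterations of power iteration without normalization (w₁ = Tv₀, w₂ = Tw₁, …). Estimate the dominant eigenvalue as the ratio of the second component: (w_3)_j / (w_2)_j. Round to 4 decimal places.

4.2247

w1 = Tv₀ = (36, 14)
w2 = Tw1 = (-46, 178)
w3 = Tw2 = (1430, 752)
Ratio at component: 752 / 178 = 4.2247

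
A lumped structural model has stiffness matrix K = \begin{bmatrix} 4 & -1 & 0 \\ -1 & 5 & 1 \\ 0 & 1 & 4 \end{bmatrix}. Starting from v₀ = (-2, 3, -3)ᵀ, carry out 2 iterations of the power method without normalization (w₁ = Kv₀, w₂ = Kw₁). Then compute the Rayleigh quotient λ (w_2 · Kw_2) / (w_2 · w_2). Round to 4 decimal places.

λ ≈ 5.1479

w1 = Kv₀ = (4·(-2) + (-1)·3 + 0·(-3); (-1)·(-2) + 5·3 + 1·(-3); 0·(-2) + 1·3 + 4·(-3)) = (-11, 14, -9)
w2 = Kw1 = (4·(-11) + (-1)·14 + 0·(-9); (-1)·(-11) + 5·14 + 1·(-9); 0·(-11) + 1·14 + 4·(-9)) = (-58, 72, -22)
Kw2 = (-304, 396, -16)
w2·Kw2 = (-58)·(-304) + 72·396 + (-22)·(-16) = 46496; w2·w2 = (-58)·(-58) + 72·72 + (-22)·(-22) = 9032
λ ≈ 46496/9032 = 5.1479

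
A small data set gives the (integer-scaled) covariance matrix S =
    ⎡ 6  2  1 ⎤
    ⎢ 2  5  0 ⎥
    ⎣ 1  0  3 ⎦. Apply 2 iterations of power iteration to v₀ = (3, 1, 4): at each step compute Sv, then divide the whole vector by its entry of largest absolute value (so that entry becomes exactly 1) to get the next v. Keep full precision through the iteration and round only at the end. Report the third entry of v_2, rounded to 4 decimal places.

Sv0 = (24.00000, 11.00000, 15.00000); divide by 24.00000 → v1 = (1.00000, 0.45833, 0.62500)
Sv1 = (7.54167, 4.29167, 2.87500); divide by 7.54167 → v2 = (1.00000, 0.56906, 0.38122)
Requested entry of v2: 69/181 = 0.3812

0.3812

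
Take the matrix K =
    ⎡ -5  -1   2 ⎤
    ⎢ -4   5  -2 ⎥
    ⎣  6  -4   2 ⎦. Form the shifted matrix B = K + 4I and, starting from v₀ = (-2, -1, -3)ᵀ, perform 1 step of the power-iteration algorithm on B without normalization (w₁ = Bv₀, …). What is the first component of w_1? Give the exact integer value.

B = K + 4I has rows (-1, -1, 2); (-4, 9, -2); (6, -4, 6)
w1 = Bv₀ = (-3, 5, -26)
Requested component of w1: -3

-3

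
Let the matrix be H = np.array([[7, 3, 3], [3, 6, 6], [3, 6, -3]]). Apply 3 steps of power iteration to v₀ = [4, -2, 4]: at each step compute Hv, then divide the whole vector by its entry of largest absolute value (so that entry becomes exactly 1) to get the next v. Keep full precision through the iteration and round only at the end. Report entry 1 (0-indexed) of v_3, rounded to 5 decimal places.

1.00000

Hv0 = (34.000000, 24.000000, -12.000000); divide by 34.000000 → v1 = (1.000000, 0.705882, -0.352941)
Hv1 = (8.058824, 5.117647, 8.294118); divide by 8.294118 → v2 = (0.971631, 0.617021, 1.000000)
Hv2 = (11.652482, 12.617021, 3.617021); divide by 12.617021 → v3 = (0.923553, 1.000000, 0.286678)
Requested entry of v3: 3558/3558 = 1.00000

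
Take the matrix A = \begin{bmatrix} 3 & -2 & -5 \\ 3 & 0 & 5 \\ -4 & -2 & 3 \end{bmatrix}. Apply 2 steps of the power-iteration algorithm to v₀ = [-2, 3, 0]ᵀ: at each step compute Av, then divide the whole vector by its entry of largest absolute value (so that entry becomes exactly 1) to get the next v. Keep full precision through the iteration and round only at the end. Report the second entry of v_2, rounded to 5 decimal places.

Av0 = (-12.000000, -6.000000, 2.000000); divide by -12.000000 → v1 = (1.000000, 0.500000, -0.166667)
Av1 = (2.833333, 2.166667, -5.500000); divide by -5.500000 → v2 = (-0.515152, -0.393939, 1.000000)
Requested entry of v2: -26/66 = -0.39394

-0.39394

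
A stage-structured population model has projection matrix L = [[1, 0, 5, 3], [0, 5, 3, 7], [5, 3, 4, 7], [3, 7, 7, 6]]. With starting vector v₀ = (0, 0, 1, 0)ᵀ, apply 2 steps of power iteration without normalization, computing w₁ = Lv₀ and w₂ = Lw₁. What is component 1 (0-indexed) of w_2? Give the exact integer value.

w1 = Lv₀ = (1·0 + 0·0 + 5·1 + 3·0; 0·0 + 5·0 + 3·1 + 7·0; 5·0 + 3·0 + 4·1 + 7·0; 3·0 + 7·0 + 7·1 + 6·0) = (5, 3, 4, 7)
w2 = Lw1 = (1·5 + 0·3 + 5·4 + 3·7; 0·5 + 5·3 + 3·4 + 7·7; 5·5 + 3·3 + 4·4 + 7·7; 3·5 + 7·3 + 7·4 + 6·7) = (46, 76, 99, 106)
The requested component of w2 is 76.

76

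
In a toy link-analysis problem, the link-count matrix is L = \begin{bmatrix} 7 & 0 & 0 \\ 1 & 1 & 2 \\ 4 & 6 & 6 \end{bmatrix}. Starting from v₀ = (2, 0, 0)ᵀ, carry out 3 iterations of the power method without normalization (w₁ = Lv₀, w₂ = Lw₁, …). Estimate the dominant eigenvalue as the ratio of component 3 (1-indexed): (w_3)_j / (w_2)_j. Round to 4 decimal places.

w1 = Lv₀ = (14, 2, 8)
w2 = Lw1 = (98, 32, 116)
w3 = Lw2 = (686, 362, 1280)
Ratio at component: 1280 / 116 = 11.0345

λ ≈ 11.0345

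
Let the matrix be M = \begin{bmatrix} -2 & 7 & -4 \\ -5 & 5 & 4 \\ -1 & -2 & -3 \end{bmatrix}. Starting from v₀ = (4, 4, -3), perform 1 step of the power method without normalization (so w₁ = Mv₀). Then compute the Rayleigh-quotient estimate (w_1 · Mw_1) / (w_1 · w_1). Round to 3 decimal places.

w1 = Mv₀ = ((-2)·4 + 7·4 + (-4)·(-3); (-5)·4 + 5·4 + 4·(-3); (-1)·4 + (-2)·4 + (-3)·(-3)) = (32, -12, -3)
Mw1 = (-136, -232, 1)
w1·Mw1 = 32·(-136) + (-12)·(-232) + (-3)·1 = -1571; w1·w1 = 32·32 + (-12)·(-12) + (-3)·(-3) = 1177
λ ≈ -1571/1177 = -1.335

λ ≈ -1.335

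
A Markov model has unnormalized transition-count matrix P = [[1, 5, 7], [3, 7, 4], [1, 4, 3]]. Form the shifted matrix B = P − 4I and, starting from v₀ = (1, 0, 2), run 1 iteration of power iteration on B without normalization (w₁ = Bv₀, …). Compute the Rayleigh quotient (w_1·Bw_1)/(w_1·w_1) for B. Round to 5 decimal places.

B = P − 4I has rows (-3, 5, 7); (3, 3, 4); (1, 4, -1)
w1 = Bv₀ = (11, 11, -1)
Bw1 = (15, 62, 56)
w1·Bw1 = 791; w1·w1 = 243; μ ≈ 791/243 = 3.25514

μ ≈ 3.25514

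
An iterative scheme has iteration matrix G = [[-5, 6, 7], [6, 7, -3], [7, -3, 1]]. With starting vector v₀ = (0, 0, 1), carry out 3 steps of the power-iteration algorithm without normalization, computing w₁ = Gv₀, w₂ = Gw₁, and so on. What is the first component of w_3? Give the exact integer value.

751

w1 = Gv₀ = (7, -3, 1)
w2 = Gw1 = (-46, 18, 59)
w3 = Gw2 = (751, -327, -317)
The requested component of w3 is 751.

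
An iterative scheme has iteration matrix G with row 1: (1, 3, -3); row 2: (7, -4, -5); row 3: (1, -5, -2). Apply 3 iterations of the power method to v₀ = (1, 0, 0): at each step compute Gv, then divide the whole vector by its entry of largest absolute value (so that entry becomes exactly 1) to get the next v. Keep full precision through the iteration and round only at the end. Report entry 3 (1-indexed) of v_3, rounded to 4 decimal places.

Gv0 = (1.00000, 7.00000, 1.00000); divide by 7.00000 → v1 = (0.14286, 1.00000, 0.14286)
Gv1 = (2.71429, -3.71429, -5.14286); divide by -5.14286 → v2 = (-0.52778, 0.72222, 1.00000)
Gv2 = (-1.36111, -11.58333, -6.13889); divide by -11.58333 → v3 = (0.11751, 1.00000, 0.52998)
Requested entry of v3: 221/417 = 0.5300

0.5300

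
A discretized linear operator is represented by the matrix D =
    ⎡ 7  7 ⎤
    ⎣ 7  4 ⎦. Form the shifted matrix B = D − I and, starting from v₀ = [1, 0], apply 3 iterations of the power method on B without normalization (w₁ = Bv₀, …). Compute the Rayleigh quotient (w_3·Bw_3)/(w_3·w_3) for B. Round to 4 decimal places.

B = D − I has rows (6, 7); (7, 3)
w1 = Bv₀ = (6·1 + 7·0; 7·1 + 3·0) = (6, 7)
w2 = Bw1 = (6·6 + 7·7; 7·6 + 3·7) = (85, 63)
w3 = Bw2 = (951, 784)
Bw3 = (11194, 9009)
w3·Bw3 = 17708550; w3·w3 = 1519057; μ ≈ 17708550/1519057 = 11.6576

11.6576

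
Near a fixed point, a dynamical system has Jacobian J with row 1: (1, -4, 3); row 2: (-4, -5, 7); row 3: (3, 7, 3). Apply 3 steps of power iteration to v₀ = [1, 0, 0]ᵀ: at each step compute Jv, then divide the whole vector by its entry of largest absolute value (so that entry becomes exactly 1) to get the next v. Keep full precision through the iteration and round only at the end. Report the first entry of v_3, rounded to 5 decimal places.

0.42394

Jv0 = (1.000000, -4.000000, 3.000000); divide by -4.000000 → v1 = (-0.250000, 1.000000, -0.750000)
Jv1 = (-6.500000, -9.250000, 4.000000); divide by -9.250000 → v2 = (0.702703, 1.000000, -0.432432)
Jv2 = (-4.594595, -10.837838, 7.810811); divide by -10.837838 → v3 = (0.423940, 1.000000, -0.720698)
Requested entry of v3: -170/-401 = 0.42394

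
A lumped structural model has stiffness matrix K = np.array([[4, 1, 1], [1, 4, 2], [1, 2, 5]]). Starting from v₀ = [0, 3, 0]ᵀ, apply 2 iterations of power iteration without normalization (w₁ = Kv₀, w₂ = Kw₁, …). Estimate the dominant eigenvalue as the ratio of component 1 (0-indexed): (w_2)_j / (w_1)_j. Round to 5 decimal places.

5.25000

w1 = Kv₀ = (3, 12, 6)
w2 = Kw1 = (30, 63, 57)
Ratio at component: 63 / 12 = 5.25000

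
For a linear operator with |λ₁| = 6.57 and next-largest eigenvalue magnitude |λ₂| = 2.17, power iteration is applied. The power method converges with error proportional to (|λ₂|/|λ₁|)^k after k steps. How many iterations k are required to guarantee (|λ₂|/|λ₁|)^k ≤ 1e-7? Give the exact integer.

|λ₂/λ₁| = 2.17/6.57 = 0.33029
Need k ≥ ln(1e-7) / ln(0.33029) = -16.1181 / -1.1078 ≈ 14.550
Smallest integer k satisfying the bound: 15

15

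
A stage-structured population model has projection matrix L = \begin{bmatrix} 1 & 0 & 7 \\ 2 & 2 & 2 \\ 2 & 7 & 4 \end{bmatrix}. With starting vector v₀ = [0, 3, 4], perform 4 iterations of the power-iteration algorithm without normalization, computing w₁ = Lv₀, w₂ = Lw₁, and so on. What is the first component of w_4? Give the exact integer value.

w1 = Lv₀ = (28, 14, 37)
w2 = Lw1 = (287, 158, 302)
w3 = Lw2 = (2401, 1494, 2888)
w4 = Lw3 = (22617, 13566, 26812)
The requested component of w4 is 22617.

22617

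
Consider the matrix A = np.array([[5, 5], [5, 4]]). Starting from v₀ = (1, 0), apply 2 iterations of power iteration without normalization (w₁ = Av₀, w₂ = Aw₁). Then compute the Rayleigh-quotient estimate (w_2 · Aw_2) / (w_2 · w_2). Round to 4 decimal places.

λ ≈ 9.5249

w1 = Av₀ = (5, 5)
w2 = Aw1 = (50, 45)
Aw2 = (475, 430)
w2·Aw2 = 50·475 + 45·430 = 43100; w2·w2 = 50·50 + 45·45 = 4525
λ ≈ 43100/4525 = 9.5249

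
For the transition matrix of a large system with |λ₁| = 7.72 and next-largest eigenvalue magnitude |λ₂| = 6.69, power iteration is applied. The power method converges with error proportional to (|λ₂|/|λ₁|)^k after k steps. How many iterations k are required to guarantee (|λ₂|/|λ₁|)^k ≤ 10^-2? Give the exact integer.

|λ₂/λ₁| = 6.69/7.72 = 0.86658
Need k ≥ ln(10^-2) / ln(0.86658) = -4.6052 / -0.1432 ≈ 32.159
Smallest integer k satisfying the bound: 33

33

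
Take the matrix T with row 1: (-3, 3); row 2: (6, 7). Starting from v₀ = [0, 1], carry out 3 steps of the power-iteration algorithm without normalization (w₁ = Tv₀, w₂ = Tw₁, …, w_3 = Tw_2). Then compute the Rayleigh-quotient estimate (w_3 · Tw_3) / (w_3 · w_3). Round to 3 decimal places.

λ ≈ 8.660

w1 = Tv₀ = (3, 7)
w2 = Tw1 = (12, 67)
w3 = Tw2 = (165, 541)
Tw3 = (1128, 4777)
w3·Tw3 = 165·1128 + 541·4777 = 2770477; w3·w3 = 165·165 + 541·541 = 319906
λ ≈ 2770477/319906 = 8.660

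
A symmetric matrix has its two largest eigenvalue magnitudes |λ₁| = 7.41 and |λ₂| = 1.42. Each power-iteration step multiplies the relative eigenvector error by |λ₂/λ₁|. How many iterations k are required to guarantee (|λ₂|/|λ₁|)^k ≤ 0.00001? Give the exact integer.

|λ₂/λ₁| = 1.42/7.41 = 0.19163
Need k ≥ ln(0.00001) / ln(0.19163) = -11.5129 / -1.6522 ≈ 6.968
Smallest integer k satisfying the bound: 7

7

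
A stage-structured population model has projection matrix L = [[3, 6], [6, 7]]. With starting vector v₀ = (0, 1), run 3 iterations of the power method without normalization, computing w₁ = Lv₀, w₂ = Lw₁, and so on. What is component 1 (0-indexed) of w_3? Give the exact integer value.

w1 = Lv₀ = (3·0 + 6·1; 6·0 + 7·1) = (6, 7)
w2 = Lw1 = (3·6 + 6·7; 6·6 + 7·7) = (60, 85)
w3 = Lw2 = (690, 955)
The requested component of w3 is 955.

955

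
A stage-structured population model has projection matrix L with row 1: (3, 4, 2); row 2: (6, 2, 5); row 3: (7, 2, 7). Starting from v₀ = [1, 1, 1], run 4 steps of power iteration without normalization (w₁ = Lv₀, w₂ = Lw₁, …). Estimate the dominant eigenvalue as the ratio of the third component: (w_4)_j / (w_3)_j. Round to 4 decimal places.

12.4341

w1 = Lv₀ = (9, 13, 16)
w2 = Lw1 = (111, 160, 201)
w3 = Lw2 = (1375, 1991, 2504)
w4 = Lw3 = (17097, 24752, 31135)
Ratio at component: 31135 / 2504 = 12.4341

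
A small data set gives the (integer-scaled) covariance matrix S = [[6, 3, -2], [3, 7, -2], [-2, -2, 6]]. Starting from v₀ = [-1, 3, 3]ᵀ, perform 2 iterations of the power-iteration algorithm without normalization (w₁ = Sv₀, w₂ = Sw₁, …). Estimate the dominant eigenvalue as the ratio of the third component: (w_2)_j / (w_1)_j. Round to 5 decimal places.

λ ≈ 4.71429

w1 = Sv₀ = (6·(-1) + 3·3 + (-2)·3; 3·(-1) + 7·3 + (-2)·3; (-2)·(-1) + (-2)·3 + 6·3) = (-3, 12, 14)
w2 = Sw1 = (6·(-3) + 3·12 + (-2)·14; 3·(-3) + 7·12 + (-2)·14; (-2)·(-3) + (-2)·12 + 6·14) = (-10, 47, 66)
Ratio at component: 66 / 14 = 4.71429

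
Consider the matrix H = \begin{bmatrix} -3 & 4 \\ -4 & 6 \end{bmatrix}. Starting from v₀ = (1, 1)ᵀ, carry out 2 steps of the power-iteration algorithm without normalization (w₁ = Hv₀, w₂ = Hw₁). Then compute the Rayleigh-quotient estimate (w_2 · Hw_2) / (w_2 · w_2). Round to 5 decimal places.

3.47191

w1 = Hv₀ = ((-3)·1 + 4·1; (-4)·1 + 6·1) = (1, 2)
w2 = Hw1 = ((-3)·1 + 4·2; (-4)·1 + 6·2) = (5, 8)
Hw2 = (17, 28)
w2·Hw2 = 5·17 + 8·28 = 309; w2·w2 = 5·5 + 8·8 = 89
λ ≈ 309/89 = 3.47191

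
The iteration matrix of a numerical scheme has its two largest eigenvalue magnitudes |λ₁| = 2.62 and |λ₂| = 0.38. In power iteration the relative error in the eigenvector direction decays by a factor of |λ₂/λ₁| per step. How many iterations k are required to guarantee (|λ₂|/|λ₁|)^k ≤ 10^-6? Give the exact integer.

|λ₂/λ₁| = 0.38/2.62 = 0.14504
Need k ≥ ln(10^-6) / ln(0.14504) = -13.8155 / -1.9308 ≈ 7.155
Smallest integer k satisfying the bound: 8

8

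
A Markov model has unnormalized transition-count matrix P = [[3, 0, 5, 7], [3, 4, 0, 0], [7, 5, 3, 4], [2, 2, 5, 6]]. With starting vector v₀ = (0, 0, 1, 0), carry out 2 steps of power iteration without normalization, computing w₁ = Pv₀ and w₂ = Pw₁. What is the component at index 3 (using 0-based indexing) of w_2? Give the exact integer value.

55

w1 = Pv₀ = (5, 0, 3, 5)
w2 = Pw1 = (65, 15, 64, 55)
The requested component of w2 is 55.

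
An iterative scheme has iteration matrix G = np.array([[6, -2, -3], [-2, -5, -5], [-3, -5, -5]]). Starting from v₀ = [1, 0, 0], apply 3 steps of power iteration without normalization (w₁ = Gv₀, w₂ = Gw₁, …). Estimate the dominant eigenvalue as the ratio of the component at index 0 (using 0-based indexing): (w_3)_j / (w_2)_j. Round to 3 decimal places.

λ ≈ 5.041

w1 = Gv₀ = (6, -2, -3)
w2 = Gw1 = (49, 13, 7)
w3 = Gw2 = (247, -198, -247)
Ratio at component: 247 / 49 = 5.041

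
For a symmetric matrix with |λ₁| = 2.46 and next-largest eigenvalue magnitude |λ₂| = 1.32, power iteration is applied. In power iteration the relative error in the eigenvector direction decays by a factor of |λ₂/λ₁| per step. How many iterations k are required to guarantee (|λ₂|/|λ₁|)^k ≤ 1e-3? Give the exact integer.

|λ₂/λ₁| = 1.32/2.46 = 0.53659
Need k ≥ ln(1e-3) / ln(0.53659) = -6.9078 / -0.6225 ≈ 11.096
Smallest integer k satisfying the bound: 12

12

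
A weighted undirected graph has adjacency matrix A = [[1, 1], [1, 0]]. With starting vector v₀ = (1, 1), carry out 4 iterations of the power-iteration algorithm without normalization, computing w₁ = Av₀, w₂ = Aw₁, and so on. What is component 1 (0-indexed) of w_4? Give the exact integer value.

5

w1 = Av₀ = (2, 1)
w2 = Aw1 = (3, 2)
w3 = Aw2 = (5, 3)
w4 = Aw3 = (8, 5)
The requested component of w4 is 5.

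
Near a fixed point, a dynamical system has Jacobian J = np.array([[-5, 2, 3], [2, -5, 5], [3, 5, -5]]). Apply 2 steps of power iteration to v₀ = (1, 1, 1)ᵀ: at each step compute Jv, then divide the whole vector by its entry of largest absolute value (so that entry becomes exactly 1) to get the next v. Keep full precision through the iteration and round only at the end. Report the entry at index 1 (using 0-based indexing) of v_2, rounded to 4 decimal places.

Jv0 = (0.00000, 2.00000, 3.00000); divide by 3.00000 → v1 = (0.00000, 0.66667, 1.00000)
Jv1 = (4.33333, 1.66667, -1.66667); divide by 4.33333 → v2 = (1.00000, 0.38462, -0.38462)
Requested entry of v2: 5/13 = 0.3846

0.3846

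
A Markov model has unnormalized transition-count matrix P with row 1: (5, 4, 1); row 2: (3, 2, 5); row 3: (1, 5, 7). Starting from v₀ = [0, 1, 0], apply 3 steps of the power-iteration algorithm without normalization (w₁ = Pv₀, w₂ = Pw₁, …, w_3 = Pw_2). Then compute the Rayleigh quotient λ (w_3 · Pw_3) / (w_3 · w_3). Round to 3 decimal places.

λ ≈ 11.303

w1 = Pv₀ = (5·0 + 4·1 + 1·0; 3·0 + 2·1 + 5·0; 1·0 + 5·1 + 7·0) = (4, 2, 5)
w2 = Pw1 = (5·4 + 4·2 + 1·5; 3·4 + 2·2 + 5·5; 1·4 + 5·2 + 7·5) = (33, 41, 49)
w3 = Pw2 = (378, 426, 581)
Pw3 = (4175, 4891, 6575)
w3·Pw3 = 378·4175 + 426·4891 + 581·6575 = 7481791; w3·w3 = 378·378 + 426·426 + 581·581 = 661921
λ ≈ 7481791/661921 = 11.303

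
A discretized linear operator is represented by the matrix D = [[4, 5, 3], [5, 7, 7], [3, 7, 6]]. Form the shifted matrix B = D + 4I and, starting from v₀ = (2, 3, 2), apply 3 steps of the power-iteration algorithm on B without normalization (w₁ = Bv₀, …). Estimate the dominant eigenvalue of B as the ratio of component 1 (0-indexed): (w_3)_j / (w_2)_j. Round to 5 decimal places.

B = D + 4I has rows (8, 5, 3); (5, 11, 7); (3, 7, 10)
w1 = Bv₀ = (37, 57, 47)
w2 = Bw1 = (722, 1141, 980)
w3 = Bw2 = (14421, 23021, 19953)
Ratio: 23021/1141 = 20.17616

20.17616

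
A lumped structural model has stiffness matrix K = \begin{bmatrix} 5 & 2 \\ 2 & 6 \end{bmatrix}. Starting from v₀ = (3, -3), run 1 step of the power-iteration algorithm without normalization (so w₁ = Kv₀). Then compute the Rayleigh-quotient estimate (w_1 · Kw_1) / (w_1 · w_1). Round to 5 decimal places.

w1 = Kv₀ = (5·3 + 2·(-3); 2·3 + 6·(-3)) = (9, -12)
Kw1 = (21, -54)
w1·Kw1 = 9·21 + (-12)·(-54) = 837; w1·w1 = 9·9 + (-12)·(-12) = 225
λ ≈ 837/225 = 3.72000

λ ≈ 3.72000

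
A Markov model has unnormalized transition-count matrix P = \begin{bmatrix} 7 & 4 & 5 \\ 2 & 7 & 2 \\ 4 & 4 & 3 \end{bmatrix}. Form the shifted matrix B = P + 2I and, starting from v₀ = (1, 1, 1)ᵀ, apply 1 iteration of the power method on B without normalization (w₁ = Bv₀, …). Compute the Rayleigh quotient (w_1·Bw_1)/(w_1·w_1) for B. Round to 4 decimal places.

14.8127

B = P + 2I has rows (9, 4, 5); (2, 9, 2); (4, 4, 5)
w1 = Bv₀ = (9·1 + 4·1 + 5·1; 2·1 + 9·1 + 2·1; 4·1 + 4·1 + 5·1) = (18, 13, 13)
Bw1 = (279, 179, 189)
w1·Bw1 = 9806; w1·w1 = 662; μ ≈ 9806/662 = 14.8127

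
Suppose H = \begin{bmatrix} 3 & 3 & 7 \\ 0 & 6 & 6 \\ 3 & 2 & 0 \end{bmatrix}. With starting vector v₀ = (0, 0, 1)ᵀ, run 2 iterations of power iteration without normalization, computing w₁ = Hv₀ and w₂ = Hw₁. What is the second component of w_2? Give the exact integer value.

w1 = Hv₀ = (3·0 + 3·0 + 7·1; 0·0 + 6·0 + 6·1; 3·0 + 2·0 + 0·1) = (7, 6, 0)
w2 = Hw1 = (3·7 + 3·6 + 7·0; 0·7 + 6·6 + 6·0; 3·7 + 2·6 + 0·0) = (39, 36, 33)
The requested component of w2 is 36.

36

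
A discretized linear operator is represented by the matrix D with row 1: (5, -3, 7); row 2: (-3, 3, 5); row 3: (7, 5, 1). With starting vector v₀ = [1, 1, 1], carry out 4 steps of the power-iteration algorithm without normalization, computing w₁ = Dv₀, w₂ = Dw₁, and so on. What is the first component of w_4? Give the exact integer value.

w1 = Dv₀ = (9, 5, 13)
w2 = Dw1 = (121, 53, 101)
w3 = Dw2 = (1153, 301, 1213)
w4 = Dw3 = (13353, 3509, 10789)
The requested component of w4 is 13353.

13353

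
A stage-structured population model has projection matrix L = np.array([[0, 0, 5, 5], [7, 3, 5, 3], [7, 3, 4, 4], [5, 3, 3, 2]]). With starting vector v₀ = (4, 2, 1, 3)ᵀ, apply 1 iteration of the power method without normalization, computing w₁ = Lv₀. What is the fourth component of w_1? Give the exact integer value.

w1 = Lv₀ = (20, 48, 50, 35)
The requested component of w1 is 35.

35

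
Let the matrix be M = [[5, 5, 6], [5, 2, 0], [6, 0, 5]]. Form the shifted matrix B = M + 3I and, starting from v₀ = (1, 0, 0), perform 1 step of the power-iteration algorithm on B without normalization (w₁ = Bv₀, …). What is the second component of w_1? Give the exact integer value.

B = M + 3I has rows (8, 5, 6); (5, 5, 0); (6, 0, 8)
w1 = Bv₀ = (8, 5, 6)
Requested component of w1: 5

5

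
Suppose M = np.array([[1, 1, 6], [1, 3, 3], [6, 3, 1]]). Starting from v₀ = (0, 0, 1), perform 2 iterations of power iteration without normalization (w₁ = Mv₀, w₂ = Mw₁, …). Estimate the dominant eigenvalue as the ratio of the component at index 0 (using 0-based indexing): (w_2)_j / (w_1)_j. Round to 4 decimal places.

λ ≈ 2.5000

w1 = Mv₀ = (1·0 + 1·0 + 6·1; 1·0 + 3·0 + 3·1; 6·0 + 3·0 + 1·1) = (6, 3, 1)
w2 = Mw1 = (1·6 + 1·3 + 6·1; 1·6 + 3·3 + 3·1; 6·6 + 3·3 + 1·1) = (15, 18, 46)
Ratio at component: 15 / 6 = 2.5000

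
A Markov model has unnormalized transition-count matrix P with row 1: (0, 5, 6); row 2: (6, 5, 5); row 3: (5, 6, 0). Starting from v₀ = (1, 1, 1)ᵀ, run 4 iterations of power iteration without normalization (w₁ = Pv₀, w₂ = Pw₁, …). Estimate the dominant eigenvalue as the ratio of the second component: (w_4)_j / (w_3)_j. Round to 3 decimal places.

13.022

w1 = Pv₀ = (11, 16, 11)
w2 = Pw1 = (146, 201, 151)
w3 = Pw2 = (1911, 2636, 1936)
w4 = Pw3 = (24796, 34326, 25371)
Ratio at component: 34326 / 2636 = 13.022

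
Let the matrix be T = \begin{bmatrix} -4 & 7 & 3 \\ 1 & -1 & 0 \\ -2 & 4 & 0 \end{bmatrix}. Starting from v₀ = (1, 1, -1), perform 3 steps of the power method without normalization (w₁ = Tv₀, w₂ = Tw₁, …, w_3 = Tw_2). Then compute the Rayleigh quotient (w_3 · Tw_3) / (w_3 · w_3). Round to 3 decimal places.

w1 = Tv₀ = ((-4)·1 + 7·1 + 3·(-1); 1·1 + (-1)·1 + 0·(-1); (-2)·1 + 4·1 + 0·(-1)) = (0, 0, 2)
w2 = Tw1 = ((-4)·0 + 7·0 + 3·2; 1·0 + (-1)·0 + 0·2; (-2)·0 + 4·0 + 0·2) = (6, 0, 0)
w3 = Tw2 = (-24, 6, -12)
Tw3 = (102, -30, 72)
w3·Tw3 = (-24)·102 + 6·(-30) + (-12)·72 = -3492; w3·w3 = (-24)·(-24) + 6·6 + (-12)·(-12) = 756
λ ≈ -3492/756 = -4.619

-4.619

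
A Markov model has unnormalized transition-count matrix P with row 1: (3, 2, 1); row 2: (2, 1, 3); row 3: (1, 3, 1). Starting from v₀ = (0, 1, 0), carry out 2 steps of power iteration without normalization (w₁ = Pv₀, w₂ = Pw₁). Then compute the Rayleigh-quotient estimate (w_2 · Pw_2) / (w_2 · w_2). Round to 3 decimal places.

5.478

w1 = Pv₀ = (3·0 + 2·1 + 1·0; 2·0 + 1·1 + 3·0; 1·0 + 3·1 + 1·0) = (2, 1, 3)
w2 = Pw1 = (3·2 + 2·1 + 1·3; 2·2 + 1·1 + 3·3; 1·2 + 3·1 + 1·3) = (11, 14, 8)
Pw2 = (69, 60, 61)
w2·Pw2 = 11·69 + 14·60 + 8·61 = 2087; w2·w2 = 11·11 + 14·14 + 8·8 = 381
λ ≈ 2087/381 = 5.478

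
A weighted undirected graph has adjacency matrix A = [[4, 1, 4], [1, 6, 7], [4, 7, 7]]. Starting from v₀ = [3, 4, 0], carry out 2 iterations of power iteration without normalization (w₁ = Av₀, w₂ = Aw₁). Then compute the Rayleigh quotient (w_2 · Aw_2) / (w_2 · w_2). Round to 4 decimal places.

λ ≈ 14.7561

w1 = Av₀ = (16, 27, 40)
w2 = Aw1 = (251, 458, 533)
Aw2 = (3594, 6730, 7941)
w2·Aw2 = 251·3594 + 458·6730 + 533·7941 = 8216987; w2·w2 = 251·251 + 458·458 + 533·533 = 556854
λ ≈ 8216987/556854 = 14.7561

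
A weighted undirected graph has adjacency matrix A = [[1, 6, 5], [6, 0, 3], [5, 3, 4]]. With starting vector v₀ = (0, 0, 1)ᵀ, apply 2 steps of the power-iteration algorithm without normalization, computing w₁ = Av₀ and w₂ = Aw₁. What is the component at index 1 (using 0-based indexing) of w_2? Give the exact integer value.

w1 = Av₀ = (5, 3, 4)
w2 = Aw1 = (43, 42, 50)
The requested component of w2 is 42.

42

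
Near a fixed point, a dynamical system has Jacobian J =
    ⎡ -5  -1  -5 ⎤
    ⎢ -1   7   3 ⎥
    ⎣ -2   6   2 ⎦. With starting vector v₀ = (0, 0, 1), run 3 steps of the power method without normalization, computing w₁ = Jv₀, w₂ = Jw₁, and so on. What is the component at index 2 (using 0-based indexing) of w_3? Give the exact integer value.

232

w1 = Jv₀ = (-5, 3, 2)
w2 = Jw1 = (12, 32, 32)
w3 = Jw2 = (-252, 308, 232)
The requested component of w3 is 232.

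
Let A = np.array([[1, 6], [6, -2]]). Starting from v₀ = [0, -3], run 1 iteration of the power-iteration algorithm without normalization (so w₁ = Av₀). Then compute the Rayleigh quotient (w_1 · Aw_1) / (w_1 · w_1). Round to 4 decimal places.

-2.9000

w1 = Av₀ = (1·0 + 6·(-3); 6·0 + (-2)·(-3)) = (-18, 6)
Aw1 = (18, -120)
w1·Aw1 = (-18)·18 + 6·(-120) = -1044; w1·w1 = (-18)·(-18) + 6·6 = 360
λ ≈ -1044/360 = -2.9000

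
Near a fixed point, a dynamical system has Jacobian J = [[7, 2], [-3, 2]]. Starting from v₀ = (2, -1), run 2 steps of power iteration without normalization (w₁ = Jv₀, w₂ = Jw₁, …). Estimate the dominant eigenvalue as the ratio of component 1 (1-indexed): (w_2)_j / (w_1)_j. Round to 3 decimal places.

w1 = Jv₀ = (7·2 + 2·(-1); (-3)·2 + 2·(-1)) = (12, -8)
w2 = Jw1 = (7·12 + 2·(-8); (-3)·12 + 2·(-8)) = (68, -52)
Ratio at component: 68 / 12 = 5.667

λ ≈ 5.667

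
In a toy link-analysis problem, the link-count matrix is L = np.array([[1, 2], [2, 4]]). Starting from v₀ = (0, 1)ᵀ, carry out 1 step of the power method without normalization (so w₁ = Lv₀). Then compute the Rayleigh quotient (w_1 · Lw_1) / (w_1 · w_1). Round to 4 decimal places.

5.0000

w1 = Lv₀ = (2, 4)
Lw1 = (10, 20)
w1·Lw1 = 2·10 + 4·20 = 100; w1·w1 = 2·2 + 4·4 = 20
λ ≈ 100/20 = 5.0000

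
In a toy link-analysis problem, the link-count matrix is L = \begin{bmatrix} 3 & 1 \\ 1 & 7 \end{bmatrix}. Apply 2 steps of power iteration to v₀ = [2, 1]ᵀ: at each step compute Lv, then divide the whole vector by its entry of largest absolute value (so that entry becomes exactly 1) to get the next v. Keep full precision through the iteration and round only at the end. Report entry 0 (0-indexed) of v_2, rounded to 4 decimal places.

Lv0 = (7.00000, 9.00000); divide by 9.00000 → v1 = (0.77778, 1.00000)
Lv1 = (3.33333, 7.77778); divide by 7.77778 → v2 = (0.42857, 1.00000)
Requested entry of v2: 30/70 = 0.4286

0.4286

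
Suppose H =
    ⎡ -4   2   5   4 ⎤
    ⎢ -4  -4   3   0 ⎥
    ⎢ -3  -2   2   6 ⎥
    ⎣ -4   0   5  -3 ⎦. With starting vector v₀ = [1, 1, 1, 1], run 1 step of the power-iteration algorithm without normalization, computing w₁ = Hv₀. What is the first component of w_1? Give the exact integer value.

7

w1 = Hv₀ = (7, -5, 3, -2)
The requested component of w1 is 7.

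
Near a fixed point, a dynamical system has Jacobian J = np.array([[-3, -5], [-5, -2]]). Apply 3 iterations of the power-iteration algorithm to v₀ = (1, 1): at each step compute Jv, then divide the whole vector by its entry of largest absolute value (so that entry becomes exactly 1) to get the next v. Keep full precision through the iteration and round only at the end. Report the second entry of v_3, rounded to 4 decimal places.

0.9016

Jv0 = (-8.00000, -7.00000); divide by -8.00000 → v1 = (1.00000, 0.87500)
Jv1 = (-7.37500, -6.75000); divide by -7.37500 → v2 = (1.00000, 0.91525)
Jv2 = (-7.57627, -6.83051); divide by -7.57627 → v3 = (1.00000, 0.90157)
Requested entry of v3: -403/-447 = 0.9016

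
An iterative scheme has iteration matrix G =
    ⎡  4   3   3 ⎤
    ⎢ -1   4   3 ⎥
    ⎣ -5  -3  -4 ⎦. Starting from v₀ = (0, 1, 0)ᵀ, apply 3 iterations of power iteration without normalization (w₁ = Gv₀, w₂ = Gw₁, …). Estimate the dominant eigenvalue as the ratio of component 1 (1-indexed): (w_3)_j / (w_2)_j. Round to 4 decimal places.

λ ≈ 1.8000

w1 = Gv₀ = (4·0 + 3·1 + 3·0; (-1)·0 + 4·1 + 3·0; (-5)·0 + (-3)·1 + (-4)·0) = (3, 4, -3)
w2 = Gw1 = (4·3 + 3·4 + 3·(-3); (-1)·3 + 4·4 + 3·(-3); (-5)·3 + (-3)·4 + (-4)·(-3)) = (15, 4, -15)
w3 = Gw2 = (27, -44, -27)
Ratio at component: 27 / 15 = 1.8000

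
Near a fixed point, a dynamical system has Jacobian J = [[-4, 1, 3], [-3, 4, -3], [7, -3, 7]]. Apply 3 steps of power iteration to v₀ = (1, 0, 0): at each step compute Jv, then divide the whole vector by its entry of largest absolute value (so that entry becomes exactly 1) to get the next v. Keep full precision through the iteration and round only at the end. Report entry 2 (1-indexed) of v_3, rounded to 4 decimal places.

Jv0 = (-4.00000, -3.00000, 7.00000); divide by 7.00000 → v1 = (-0.57143, -0.42857, 1.00000)
Jv1 = (4.85714, -3.00000, 4.28571); divide by 4.85714 → v2 = (1.00000, -0.61765, 0.88235)
Jv2 = (-1.97059, -8.11765, 15.02941); divide by 15.02941 → v3 = (-0.13112, -0.54012, 1.00000)
Requested entry of v3: -276/511 = -0.5401

-0.5401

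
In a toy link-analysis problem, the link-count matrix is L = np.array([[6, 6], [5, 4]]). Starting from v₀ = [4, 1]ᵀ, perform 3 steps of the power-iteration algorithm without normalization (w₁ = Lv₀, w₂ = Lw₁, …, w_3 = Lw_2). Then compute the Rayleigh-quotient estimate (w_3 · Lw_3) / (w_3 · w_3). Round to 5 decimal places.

w1 = Lv₀ = (6·4 + 6·1; 5·4 + 4·1) = (30, 24)
w2 = Lw1 = (6·30 + 6·24; 5·30 + 4·24) = (324, 246)
w3 = Lw2 = (3420, 2604)
Lw3 = (36144, 27516)
w3·Lw3 = 3420·36144 + 2604·27516 = 195264144; w3·w3 = 3420·3420 + 2604·2604 = 18477216
λ ≈ 195264144/18477216 = 10.56783

10.56783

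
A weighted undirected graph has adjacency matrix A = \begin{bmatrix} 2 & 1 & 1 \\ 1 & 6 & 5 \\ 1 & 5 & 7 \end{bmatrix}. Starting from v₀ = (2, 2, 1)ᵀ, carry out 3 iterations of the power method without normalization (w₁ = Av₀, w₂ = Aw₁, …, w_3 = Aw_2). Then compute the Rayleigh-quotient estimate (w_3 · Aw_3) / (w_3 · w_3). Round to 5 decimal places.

w1 = Av₀ = (2·2 + 1·2 + 1·1; 1·2 + 6·2 + 5·1; 1·2 + 5·2 + 7·1) = (7, 19, 19)
w2 = Aw1 = (2·7 + 1·19 + 1·19; 1·7 + 6·19 + 5·19; 1·7 + 5·19 + 7·19) = (52, 216, 235)
w3 = Aw2 = (555, 2523, 2777)
Aw3 = (6410, 29578, 32609)
w3·Aw3 = 555·6410 + 2523·29578 + 2777·32609 = 168738037; w3·w3 = 555·555 + 2523·2523 + 2777·2777 = 14385283
λ ≈ 168738037/14385283 = 11.72991

λ ≈ 11.72991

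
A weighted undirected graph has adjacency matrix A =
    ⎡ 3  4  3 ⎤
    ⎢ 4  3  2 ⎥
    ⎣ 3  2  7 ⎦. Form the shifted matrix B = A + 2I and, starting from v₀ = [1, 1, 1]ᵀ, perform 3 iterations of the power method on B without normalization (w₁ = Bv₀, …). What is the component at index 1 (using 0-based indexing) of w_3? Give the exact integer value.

B = A + 2I has rows (5, 4, 3); (4, 5, 2); (3, 2, 9)
w1 = Bv₀ = (12, 11, 14)
w2 = Bw1 = (146, 131, 184)
w3 = Bw2 = (1806, 1607, 2356)
Requested component of w3: 1607

1607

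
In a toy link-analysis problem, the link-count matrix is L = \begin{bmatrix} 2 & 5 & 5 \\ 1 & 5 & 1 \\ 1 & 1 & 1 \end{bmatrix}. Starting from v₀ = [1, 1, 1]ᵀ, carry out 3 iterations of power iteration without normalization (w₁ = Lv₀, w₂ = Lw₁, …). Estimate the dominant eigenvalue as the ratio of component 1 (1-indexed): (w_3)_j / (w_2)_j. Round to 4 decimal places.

w1 = Lv₀ = (12, 7, 3)
w2 = Lw1 = (74, 50, 22)
w3 = Lw2 = (508, 346, 146)
Ratio at component: 508 / 74 = 6.8649

λ ≈ 6.8649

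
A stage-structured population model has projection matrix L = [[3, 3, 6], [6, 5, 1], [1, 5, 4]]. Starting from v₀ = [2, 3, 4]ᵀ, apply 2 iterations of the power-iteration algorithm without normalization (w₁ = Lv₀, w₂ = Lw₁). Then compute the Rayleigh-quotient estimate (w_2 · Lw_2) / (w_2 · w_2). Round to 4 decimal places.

w1 = Lv₀ = (3·2 + 3·3 + 6·4; 6·2 + 5·3 + 1·4; 1·2 + 5·3 + 4·4) = (39, 31, 33)
w2 = Lw1 = (3·39 + 3·31 + 6·33; 6·39 + 5·31 + 1·33; 1·39 + 5·31 + 4·33) = (408, 422, 326)
Lw2 = (4446, 4884, 3822)
w2·Lw2 = 408·4446 + 422·4884 + 326·3822 = 5120988; w2·w2 = 408·408 + 422·422 + 326·326 = 450824
λ ≈ 5120988/450824 = 11.3592

11.3592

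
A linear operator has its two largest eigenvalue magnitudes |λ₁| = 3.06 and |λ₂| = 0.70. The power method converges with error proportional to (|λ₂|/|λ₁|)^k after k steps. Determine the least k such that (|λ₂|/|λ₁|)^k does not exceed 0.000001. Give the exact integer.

|λ₂/λ₁| = 0.70/3.06 = 0.22876
Need k ≥ ln(0.000001) / ln(0.22876) = -13.8155 / -1.4751 ≈ 9.366
Smallest integer k satisfying the bound: 10

10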